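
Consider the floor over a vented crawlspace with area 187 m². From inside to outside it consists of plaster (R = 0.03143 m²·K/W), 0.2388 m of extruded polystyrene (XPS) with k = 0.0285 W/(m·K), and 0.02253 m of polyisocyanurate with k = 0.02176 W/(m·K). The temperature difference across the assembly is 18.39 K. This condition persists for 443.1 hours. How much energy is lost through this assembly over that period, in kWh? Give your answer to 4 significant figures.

161.3 kWh

0.2388/0.0285 = 8.3789
0.02253/0.02176 = 1.0354
R_total = 0.03143 + 8.3789 + 1.0354 = 9.4458 m²·K/W
Q = 187 × 18.39 / 9.4458 = 364.07 W
E = 364.07 W × 443.1 h / 1000 = 161.32 kWh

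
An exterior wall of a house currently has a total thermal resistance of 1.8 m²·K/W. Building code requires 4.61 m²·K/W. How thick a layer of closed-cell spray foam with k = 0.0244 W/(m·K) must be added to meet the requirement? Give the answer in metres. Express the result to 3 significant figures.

ΔR = 4.61 − 1.8 = 2.81 m²·K/W
L = ΔR × k = 2.81 × 0.0244 = 0.06856 m

0.0686 m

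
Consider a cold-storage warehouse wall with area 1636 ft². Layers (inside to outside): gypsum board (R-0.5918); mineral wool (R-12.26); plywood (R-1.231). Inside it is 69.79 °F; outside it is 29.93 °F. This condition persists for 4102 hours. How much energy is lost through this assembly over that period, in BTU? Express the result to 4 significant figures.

R_total = 0.5918 + 12.26 + 1.231 = 14.083 ft²·°F·h/BTU
Q = 1636 × (69.79 − 29.93) / 14.083 = 4630.5 BTU/h
E = 4630.5 × 4102 = 18994000 BTU

18990000 BTU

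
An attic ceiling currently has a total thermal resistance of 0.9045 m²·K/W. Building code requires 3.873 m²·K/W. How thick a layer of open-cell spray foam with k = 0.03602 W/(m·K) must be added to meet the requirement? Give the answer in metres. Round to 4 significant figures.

0.1069 m

ΔR = 3.873 − 0.9045 = 2.9685 m²·K/W
L = ΔR × k = 2.9685 × 0.03602 = 0.10693 m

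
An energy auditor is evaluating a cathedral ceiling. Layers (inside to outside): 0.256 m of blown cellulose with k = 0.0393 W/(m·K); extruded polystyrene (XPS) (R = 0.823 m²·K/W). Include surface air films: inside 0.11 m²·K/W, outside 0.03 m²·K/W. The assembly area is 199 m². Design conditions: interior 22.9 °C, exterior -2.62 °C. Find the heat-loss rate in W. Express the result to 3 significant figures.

0.256/0.0393 = 6.514
R_total = 0.11 + 6.514 + 0.823 + 0.03 = 7.477 m²·K/W
Q = A·ΔT/R = 199 × (22.9 − (-2.62)) / 7.477 = 679.2 W

679 W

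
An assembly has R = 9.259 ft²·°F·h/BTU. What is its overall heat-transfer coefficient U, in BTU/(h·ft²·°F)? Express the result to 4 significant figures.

0.1080 BTU/(h·ft²·°F)

U = 1/R = 1/9.259 = 0.108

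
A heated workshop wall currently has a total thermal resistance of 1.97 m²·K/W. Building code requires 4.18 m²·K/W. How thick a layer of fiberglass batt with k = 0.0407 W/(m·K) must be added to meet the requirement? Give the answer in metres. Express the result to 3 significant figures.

0.0899 m

ΔR = 4.18 − 1.97 = 2.21 m²·K/W
L = ΔR × k = 2.21 × 0.0407 = 0.08995 m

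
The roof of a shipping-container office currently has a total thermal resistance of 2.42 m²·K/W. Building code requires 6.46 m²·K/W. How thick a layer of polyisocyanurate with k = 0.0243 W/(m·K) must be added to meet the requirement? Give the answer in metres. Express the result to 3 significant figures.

0.0982 m

ΔR = 6.46 − 2.42 = 4.04 m²·K/W
L = ΔR × k = 4.04 × 0.0243 = 0.09817 m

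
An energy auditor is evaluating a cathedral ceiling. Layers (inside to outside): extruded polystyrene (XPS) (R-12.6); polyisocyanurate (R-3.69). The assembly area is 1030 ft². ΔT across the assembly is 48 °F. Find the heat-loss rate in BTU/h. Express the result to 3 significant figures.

3030 BTU/h

R_total = 12.6 + 3.69 = 16.29 ft²·°F·h/BTU
Q = A·ΔT/R = 1030 × 48 / 16.29 = 3035 BTU/h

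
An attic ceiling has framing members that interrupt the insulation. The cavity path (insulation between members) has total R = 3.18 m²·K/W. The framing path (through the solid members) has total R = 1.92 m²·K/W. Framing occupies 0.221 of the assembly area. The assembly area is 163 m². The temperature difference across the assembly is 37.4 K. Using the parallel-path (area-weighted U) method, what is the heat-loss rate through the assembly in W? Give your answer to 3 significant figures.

U_eff = 0.779/3.18 + 0.221/1.92 = 0.245 + 0.1151 = 0.3601
R_eff = 1/U_eff = 2.777 m²·K/W
Q = 163 × 37.4 / 2.777 = 2195 W

2200 W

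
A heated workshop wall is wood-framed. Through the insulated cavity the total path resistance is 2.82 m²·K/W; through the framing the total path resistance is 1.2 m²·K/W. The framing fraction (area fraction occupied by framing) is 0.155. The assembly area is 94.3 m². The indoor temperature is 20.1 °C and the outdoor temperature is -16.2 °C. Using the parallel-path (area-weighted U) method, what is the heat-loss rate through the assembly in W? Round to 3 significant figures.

U_eff = 0.845/2.82 + 0.155/1.2 = 0.2996 + 0.1292 = 0.4288
R_eff = 1/U_eff = 2.332 m²·K/W
Q = 94.3 × (20.1 − (-16.2)) / 2.332 = 1468 W

1470 W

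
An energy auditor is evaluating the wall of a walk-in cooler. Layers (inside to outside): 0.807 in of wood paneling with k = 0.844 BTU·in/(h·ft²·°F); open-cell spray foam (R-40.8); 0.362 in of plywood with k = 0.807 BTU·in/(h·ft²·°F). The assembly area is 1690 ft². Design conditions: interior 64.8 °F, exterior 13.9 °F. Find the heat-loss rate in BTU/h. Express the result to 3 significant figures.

2040 BTU/h

0.807/0.844 = 0.9562
0.362/0.807 = 0.4486
R_total = 0.9562 + 40.8 + 0.4486 = 42.2 ft²·°F·h/BTU
Q = A·ΔT/R = 1690 × (64.8 − 13.9) / 42.2 = 2038 BTU/h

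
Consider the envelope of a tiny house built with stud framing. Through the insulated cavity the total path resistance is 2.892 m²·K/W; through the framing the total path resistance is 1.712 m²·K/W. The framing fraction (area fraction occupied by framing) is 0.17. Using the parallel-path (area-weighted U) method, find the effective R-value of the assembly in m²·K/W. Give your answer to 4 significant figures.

2.589 m²·K/W

U_eff = 0.83/2.892 + 0.17/1.712 = 0.287 + 0.099299 = 0.3863
R_eff = 1/U_eff = 2.5887 m²·K/W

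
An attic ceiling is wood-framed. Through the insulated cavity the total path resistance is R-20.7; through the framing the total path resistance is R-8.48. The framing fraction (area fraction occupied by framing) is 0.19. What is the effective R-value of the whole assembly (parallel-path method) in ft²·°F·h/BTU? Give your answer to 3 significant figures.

16.3 ft²·°F·h/BTU

U_eff = 0.81/20.7 + 0.19/8.48 = 0.03913 + 0.02241 = 0.06154
R_eff = 1/U_eff = 16.25 ft²·°F·h/BTU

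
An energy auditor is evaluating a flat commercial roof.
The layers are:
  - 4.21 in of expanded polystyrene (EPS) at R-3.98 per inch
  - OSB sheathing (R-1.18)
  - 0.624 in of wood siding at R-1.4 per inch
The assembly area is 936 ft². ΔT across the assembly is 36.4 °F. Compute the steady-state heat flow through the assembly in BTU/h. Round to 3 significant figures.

4.21 × 3.98 = 16.76
0.624 × 1.4 = 0.8736
R_total = 16.76 + 1.18 + 0.8736 = 18.81 ft²·°F·h/BTU
Q = A·ΔT/R = 936 × 36.4 / 18.81 = 1811 BTU/h

1810 BTU/h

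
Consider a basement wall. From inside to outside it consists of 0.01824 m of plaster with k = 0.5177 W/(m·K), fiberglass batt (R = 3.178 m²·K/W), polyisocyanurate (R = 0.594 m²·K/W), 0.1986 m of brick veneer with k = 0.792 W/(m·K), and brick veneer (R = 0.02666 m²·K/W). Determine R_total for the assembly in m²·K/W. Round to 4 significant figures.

0.01824/0.5177 = 0.035233
0.1986/0.792 = 0.25076
R_total = 0.035233 + 3.178 + 0.594 + 0.25076 + 0.02666 = 4.0847 m²·K/W

4.085 m²·K/W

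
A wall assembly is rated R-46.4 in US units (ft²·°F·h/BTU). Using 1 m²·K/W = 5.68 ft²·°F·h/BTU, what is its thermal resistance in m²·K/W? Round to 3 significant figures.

R_SI = 46.4/5.68 = 8.169

8.17 m²·K/W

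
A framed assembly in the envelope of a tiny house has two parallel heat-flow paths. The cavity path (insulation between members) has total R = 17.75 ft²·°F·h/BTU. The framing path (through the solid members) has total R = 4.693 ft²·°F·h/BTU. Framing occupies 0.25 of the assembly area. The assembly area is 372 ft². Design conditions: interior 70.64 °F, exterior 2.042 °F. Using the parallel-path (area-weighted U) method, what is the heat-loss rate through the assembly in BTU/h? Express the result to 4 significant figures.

2438 BTU/h

U_eff = 0.75/17.75 + 0.25/4.693 = 0.042254 + 0.053271 = 0.095524
R_eff = 1/U_eff = 10.469 ft²·°F·h/BTU
Q = 372 × (70.64 − 2.042) / 10.469 = 2437.6 BTU/h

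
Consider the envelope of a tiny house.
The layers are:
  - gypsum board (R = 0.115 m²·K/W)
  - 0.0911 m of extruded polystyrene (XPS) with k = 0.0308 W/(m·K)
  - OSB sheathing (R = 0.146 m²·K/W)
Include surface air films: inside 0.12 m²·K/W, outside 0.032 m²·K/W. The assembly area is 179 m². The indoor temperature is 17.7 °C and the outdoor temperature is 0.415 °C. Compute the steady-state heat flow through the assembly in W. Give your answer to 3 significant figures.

0.0911/0.0308 = 2.958
R_total = 0.12 + 0.115 + 2.958 + 0.146 + 0.032 = 3.371 m²·K/W
Q = A·ΔT/R = 179 × (17.7 − 0.415) / 3.371 = 917.9 W

918 W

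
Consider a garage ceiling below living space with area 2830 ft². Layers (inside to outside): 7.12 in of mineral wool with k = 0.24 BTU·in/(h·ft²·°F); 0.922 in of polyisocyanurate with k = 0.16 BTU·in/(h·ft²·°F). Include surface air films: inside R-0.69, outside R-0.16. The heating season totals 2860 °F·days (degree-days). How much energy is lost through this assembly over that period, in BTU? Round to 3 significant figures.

7.12/0.24 = 29.67
0.922/0.16 = 5.763
R_total = 0.69 + 29.67 + 5.763 + 0.16 = 36.28 ft²·°F·h/BTU
E = A × HDD × 24 / R = 2830 × 2860 × 24 / 36.28 = 5354000 BTU

5350000 BTU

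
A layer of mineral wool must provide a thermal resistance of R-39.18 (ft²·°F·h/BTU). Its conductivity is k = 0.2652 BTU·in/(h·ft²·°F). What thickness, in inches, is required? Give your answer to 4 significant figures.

L = R × k = 39.18 × 0.2652 = 10.391 in

10.39 in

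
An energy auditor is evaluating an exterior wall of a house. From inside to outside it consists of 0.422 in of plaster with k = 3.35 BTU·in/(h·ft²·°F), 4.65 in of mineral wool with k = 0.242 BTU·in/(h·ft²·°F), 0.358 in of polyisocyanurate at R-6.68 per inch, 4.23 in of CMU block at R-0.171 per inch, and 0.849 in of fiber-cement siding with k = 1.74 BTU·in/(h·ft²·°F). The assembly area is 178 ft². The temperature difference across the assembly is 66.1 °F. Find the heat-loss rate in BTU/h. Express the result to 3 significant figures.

513 BTU/h

0.422/3.35 = 0.126
4.65/0.242 = 19.21
0.358 × 6.68 = 2.391
4.23 × 0.171 = 0.7233
0.849/1.74 = 0.4879
R_total = 0.126 + 19.21 + 2.391 + 0.7233 + 0.4879 = 22.94 ft²·°F·h/BTU
Q = A·ΔT/R = 178 × 66.1 / 22.94 = 512.8 BTU/h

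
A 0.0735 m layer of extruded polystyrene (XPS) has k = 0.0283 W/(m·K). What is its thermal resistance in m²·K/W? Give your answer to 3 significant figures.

R = L/k = 0.0735/0.0283 = 2.597 m²·K/W

2.60 m²·K/W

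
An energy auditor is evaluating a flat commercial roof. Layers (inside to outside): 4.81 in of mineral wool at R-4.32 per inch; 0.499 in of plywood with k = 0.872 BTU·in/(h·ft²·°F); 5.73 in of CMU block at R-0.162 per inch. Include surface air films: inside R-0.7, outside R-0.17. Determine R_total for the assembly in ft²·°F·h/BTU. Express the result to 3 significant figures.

4.81 × 4.32 = 20.78
0.499/0.872 = 0.5722
5.73 × 0.162 = 0.9283
R_total = 0.7 + 20.78 + 0.5722 + 0.9283 + 0.17 = 23.15 ft²·°F·h/BTU

23.1 ft²·°F·h/BTU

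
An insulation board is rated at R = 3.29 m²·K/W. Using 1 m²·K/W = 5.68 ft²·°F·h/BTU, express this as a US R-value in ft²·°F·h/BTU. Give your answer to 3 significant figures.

18.7 ft²·°F·h/BTU

R_US = 3.29 × 5.68 = 18.69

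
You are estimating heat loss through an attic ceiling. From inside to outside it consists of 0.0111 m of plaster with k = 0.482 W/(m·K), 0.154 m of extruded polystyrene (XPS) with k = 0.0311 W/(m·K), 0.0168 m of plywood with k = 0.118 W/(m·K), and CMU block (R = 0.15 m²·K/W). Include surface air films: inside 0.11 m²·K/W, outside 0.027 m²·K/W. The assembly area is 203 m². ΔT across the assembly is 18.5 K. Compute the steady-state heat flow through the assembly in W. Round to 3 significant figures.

0.0111/0.482 = 0.02303
0.154/0.0311 = 4.952
0.0168/0.118 = 0.1424
R_total = 0.11 + 0.02303 + 4.952 + 0.1424 + 0.15 + 0.027 = 5.404 m²·K/W
Q = A·ΔT/R = 203 × 18.5 / 5.404 = 694.9 W

695 W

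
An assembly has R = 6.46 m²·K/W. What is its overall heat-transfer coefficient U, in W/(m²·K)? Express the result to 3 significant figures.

U = 1/R = 1/6.46 = 0.1548

0.155 W/(m²·K)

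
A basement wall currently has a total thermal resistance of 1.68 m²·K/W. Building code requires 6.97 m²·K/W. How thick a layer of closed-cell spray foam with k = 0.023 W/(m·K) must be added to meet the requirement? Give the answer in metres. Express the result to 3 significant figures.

ΔR = 6.97 − 1.68 = 5.29 m²·K/W
L = ΔR × k = 5.29 × 0.023 = 0.1217 m

0.122 m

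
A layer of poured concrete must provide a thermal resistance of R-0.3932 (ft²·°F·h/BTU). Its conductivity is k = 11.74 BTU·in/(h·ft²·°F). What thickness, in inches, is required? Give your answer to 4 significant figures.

L = R × k = 0.3932 × 11.74 = 4.6162 in

4.616 in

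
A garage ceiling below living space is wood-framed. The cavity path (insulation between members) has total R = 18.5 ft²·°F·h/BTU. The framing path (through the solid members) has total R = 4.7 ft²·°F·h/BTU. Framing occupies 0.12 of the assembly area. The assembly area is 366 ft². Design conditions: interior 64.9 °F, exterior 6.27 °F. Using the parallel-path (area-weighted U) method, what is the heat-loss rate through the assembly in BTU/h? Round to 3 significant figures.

U_eff = 0.88/18.5 + 0.12/4.7 = 0.04757 + 0.02553 = 0.0731
R_eff = 1/U_eff = 13.68 ft²·°F·h/BTU
Q = 366 × (64.9 − 6.27) / 13.68 = 1569 BTU/h

1570 BTU/h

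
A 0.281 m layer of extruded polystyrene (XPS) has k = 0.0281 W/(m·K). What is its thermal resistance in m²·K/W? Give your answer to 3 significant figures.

R = L/k = 0.281/0.0281 = 10 m²·K/W

10.0 m²·K/W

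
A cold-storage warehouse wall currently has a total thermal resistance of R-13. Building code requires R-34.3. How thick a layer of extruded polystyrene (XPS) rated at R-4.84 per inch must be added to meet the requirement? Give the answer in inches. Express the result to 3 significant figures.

ΔR = 34.3 − 13 = 21.3 ft²·°F·h/BTU
L = ΔR / (R/in) = 21.3/4.84 = 4.401 in

4.40 in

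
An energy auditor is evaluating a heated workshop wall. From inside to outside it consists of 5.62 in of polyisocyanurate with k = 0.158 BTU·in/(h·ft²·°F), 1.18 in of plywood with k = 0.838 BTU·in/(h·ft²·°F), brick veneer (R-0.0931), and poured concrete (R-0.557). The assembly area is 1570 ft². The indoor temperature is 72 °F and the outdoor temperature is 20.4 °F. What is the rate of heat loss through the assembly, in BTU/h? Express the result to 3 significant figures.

2150 BTU/h

5.62/0.158 = 35.57
1.18/0.838 = 1.408
R_total = 35.57 + 1.408 + 0.0931 + 0.557 = 37.63 ft²·°F·h/BTU
Q = A·ΔT/R = 1570 × (72 − 20.4) / 37.63 = 2153 BTU/h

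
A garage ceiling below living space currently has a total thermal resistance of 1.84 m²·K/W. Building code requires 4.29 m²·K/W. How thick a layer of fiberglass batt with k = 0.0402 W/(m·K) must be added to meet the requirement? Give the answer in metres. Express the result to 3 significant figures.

0.0985 m

ΔR = 4.29 − 1.84 = 2.45 m²·K/W
L = ΔR × k = 2.45 × 0.0402 = 0.09849 m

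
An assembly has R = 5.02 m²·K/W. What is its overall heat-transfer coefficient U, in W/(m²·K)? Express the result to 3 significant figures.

U = 1/R = 1/5.02 = 0.1992

0.199 W/(m²·K)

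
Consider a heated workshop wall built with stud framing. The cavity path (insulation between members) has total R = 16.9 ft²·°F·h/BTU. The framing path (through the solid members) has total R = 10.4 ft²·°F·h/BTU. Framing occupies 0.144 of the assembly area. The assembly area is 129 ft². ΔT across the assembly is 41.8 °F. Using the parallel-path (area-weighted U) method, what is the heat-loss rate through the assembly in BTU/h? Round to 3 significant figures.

U_eff = 0.856/16.9 + 0.144/10.4 = 0.05065 + 0.01385 = 0.0645
R_eff = 1/U_eff = 15.5 ft²·°F·h/BTU
Q = 129 × 41.8 / 15.5 = 347.8 BTU/h

348 BTU/h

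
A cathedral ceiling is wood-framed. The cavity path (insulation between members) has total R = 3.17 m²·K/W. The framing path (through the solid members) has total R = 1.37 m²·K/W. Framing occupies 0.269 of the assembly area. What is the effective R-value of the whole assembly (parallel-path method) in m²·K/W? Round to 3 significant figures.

U_eff = 0.731/3.17 + 0.269/1.37 = 0.2306 + 0.1964 = 0.4269
R_eff = 1/U_eff = 2.342 m²·K/W

2.34 m²·K/W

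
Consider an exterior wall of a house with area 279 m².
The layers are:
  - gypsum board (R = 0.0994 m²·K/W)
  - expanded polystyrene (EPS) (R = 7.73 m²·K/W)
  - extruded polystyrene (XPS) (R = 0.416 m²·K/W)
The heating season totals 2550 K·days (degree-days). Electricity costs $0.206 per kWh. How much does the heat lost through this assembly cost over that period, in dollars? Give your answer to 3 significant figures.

R_total = 0.0994 + 7.73 + 0.416 = 8.245 m²·K/W
E = A × HDD × 24 / R / 1000 = 279 × 2550 × 24 / 8.245 / 1000 = 2071 kWh
Cost = 2071 × 0.206 = $426.6

427 dollars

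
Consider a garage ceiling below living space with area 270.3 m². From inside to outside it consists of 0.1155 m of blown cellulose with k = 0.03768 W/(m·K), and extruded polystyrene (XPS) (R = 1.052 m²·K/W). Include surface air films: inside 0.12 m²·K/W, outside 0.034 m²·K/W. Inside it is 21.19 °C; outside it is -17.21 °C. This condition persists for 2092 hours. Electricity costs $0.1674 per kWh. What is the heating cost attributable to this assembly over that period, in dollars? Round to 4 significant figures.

0.1155/0.03768 = 3.0653
R_total = 0.12 + 3.0653 + 1.052 + 0.034 = 4.2713 m²·K/W
Q = 270.3 × (21.19 − (-17.21)) / 4.2713 = 2430.1 W
E = 2430.1 W × 2092 h / 1000 = 5083.7 kWh
Cost = 5083.7 × 0.1674 = $851.01

851.0 dollars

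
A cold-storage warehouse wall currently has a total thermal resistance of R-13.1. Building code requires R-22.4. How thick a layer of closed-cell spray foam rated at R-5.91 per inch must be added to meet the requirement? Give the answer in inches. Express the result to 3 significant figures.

ΔR = 22.4 − 13.1 = 9.3 ft²·°F·h/BTU
L = ΔR / (R/in) = 9.3/5.91 = 1.574 in

1.57 in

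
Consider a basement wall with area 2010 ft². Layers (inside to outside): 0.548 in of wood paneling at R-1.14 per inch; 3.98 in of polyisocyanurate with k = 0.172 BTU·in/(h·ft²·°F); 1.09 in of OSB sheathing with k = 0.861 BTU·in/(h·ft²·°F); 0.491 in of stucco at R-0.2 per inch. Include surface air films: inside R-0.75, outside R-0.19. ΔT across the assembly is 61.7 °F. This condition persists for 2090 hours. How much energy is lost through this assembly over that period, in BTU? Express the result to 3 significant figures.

9940000 BTU

0.548 × 1.14 = 0.6247
3.98/0.172 = 23.14
1.09/0.861 = 1.266
0.491 × 0.2 = 0.0982
R_total = 0.75 + 0.6247 + 23.14 + 1.266 + 0.0982 + 0.19 = 26.07 ft²·°F·h/BTU
Q = 2010 × 61.7 / 26.07 = 4757 BTU/h
E = 4757 × 2090 = 9943000 BTU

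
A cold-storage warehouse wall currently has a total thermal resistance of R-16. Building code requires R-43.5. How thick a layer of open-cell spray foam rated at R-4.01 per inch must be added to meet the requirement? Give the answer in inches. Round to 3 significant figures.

6.86 in

ΔR = 43.5 − 16 = 27.5 ft²·°F·h/BTU
L = ΔR / (R/in) = 27.5/4.01 = 6.858 in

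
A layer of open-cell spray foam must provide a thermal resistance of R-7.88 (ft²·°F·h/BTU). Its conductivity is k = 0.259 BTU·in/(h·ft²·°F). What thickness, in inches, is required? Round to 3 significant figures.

2.04 in

L = R × k = 7.88 × 0.259 = 2.041 in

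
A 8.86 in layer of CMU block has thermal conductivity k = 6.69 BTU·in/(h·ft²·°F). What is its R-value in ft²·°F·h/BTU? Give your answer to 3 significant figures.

1.32 ft²·°F·h/BTU

R = L/k = 8.86/6.69 = 1.324 ft²·°F·h/BTU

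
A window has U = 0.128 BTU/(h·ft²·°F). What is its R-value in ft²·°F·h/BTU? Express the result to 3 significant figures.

R = 1/U = 1/0.128 = 7.812

7.81 ft²·°F·h/BTU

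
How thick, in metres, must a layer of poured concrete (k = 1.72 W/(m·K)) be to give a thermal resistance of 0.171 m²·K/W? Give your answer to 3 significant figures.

L = R·k = 0.171 × 1.72 = 0.2941 m

0.294 m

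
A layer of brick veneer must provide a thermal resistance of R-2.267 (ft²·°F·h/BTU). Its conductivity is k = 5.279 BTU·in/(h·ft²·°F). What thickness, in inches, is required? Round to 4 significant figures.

L = R × k = 2.267 × 5.279 = 11.967 in

11.97 in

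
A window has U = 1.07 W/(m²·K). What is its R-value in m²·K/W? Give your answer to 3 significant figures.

R = 1/U = 1/1.07 = 0.9346

0.935 m²·K/W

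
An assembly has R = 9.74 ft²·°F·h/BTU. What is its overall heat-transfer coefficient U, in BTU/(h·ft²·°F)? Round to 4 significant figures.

U = 1/R = 1/9.74 = 0.10267

0.1027 BTU/(h·ft²·°F)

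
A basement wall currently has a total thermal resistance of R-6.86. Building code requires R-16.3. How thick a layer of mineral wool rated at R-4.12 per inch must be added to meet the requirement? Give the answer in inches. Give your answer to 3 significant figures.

2.29 in

ΔR = 16.3 − 6.86 = 9.44 ft²·°F·h/BTU
L = ΔR / (R/in) = 9.44/4.12 = 2.291 in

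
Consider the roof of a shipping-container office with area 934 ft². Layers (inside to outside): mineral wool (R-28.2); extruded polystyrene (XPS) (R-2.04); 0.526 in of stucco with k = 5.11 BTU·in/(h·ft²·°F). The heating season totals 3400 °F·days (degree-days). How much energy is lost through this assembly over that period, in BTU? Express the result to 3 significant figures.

2510000 BTU

0.526/5.11 = 0.1029
R_total = 28.2 + 2.04 + 0.1029 = 30.34 ft²·°F·h/BTU
E = A × HDD × 24 / R = 934 × 3400 × 24 / 30.34 = 2512000 BTU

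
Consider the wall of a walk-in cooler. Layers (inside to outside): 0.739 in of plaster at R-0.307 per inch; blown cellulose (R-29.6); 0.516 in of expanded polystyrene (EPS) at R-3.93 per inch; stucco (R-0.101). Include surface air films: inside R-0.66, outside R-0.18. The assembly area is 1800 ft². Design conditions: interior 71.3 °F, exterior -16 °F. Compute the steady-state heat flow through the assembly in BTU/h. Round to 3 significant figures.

0.739 × 0.307 = 0.2269
0.516 × 3.93 = 2.028
R_total = 0.66 + 0.2269 + 29.6 + 2.028 + 0.101 + 0.18 = 32.8 ft²·°F·h/BTU
Q = A·ΔT/R = 1800 × (71.3 − (-16)) / 32.8 = 4791 BTU/h

4790 BTU/h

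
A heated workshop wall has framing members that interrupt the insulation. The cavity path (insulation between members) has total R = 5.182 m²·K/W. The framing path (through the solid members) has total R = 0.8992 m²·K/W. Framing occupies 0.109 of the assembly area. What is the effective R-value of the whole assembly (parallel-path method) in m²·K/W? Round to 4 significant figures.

U_eff = 0.891/5.182 + 0.109/0.8992 = 0.17194 + 0.12122 = 0.29316
R_eff = 1/U_eff = 3.4111 m²·K/W

3.411 m²·K/W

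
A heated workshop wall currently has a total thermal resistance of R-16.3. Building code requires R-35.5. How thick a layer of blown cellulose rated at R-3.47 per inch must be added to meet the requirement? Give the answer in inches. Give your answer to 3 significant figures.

5.53 in

ΔR = 35.5 − 16.3 = 19.2 ft²·°F·h/BTU
L = ΔR / (R/in) = 19.2/3.47 = 5.533 in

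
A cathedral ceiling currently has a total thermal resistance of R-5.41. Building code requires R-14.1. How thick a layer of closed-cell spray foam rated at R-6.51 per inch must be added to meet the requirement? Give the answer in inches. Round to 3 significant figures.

ΔR = 14.1 − 5.41 = 8.69 ft²·°F·h/BTU
L = ΔR / (R/in) = 8.69/6.51 = 1.335 in

1.33 in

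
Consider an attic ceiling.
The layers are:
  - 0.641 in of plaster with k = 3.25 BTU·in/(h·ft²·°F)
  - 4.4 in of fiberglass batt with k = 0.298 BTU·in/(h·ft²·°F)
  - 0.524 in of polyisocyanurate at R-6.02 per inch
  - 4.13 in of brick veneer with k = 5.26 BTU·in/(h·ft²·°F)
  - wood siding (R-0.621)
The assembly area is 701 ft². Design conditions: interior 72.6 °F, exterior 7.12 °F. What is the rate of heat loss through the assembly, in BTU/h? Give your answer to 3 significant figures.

2350 BTU/h

0.641/3.25 = 0.1972
4.4/0.298 = 14.77
0.524 × 6.02 = 3.154
4.13/5.26 = 0.7852
R_total = 0.1972 + 14.77 + 3.154 + 0.7852 + 0.621 = 19.52 ft²·°F·h/BTU
Q = A·ΔT/R = 701 × (72.6 − 7.12) / 19.52 = 2351 BTU/h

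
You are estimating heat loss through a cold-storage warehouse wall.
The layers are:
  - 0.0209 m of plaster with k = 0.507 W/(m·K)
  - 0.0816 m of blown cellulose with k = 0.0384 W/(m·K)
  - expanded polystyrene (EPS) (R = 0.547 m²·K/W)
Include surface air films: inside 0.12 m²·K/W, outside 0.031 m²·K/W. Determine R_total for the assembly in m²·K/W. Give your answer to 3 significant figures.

2.86 m²·K/W

0.0209/0.507 = 0.04122
0.0816/0.0384 = 2.125
R_total = 0.12 + 0.04122 + 2.125 + 0.547 + 0.031 = 2.864 m²·K/W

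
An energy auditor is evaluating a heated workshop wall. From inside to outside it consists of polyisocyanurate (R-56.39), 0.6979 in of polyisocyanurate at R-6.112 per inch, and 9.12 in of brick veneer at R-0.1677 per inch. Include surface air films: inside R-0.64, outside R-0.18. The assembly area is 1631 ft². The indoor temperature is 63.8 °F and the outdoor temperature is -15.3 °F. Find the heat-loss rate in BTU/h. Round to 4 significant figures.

0.6979 × 6.112 = 4.2656
9.12 × 0.1677 = 1.5294
R_total = 0.64 + 56.39 + 4.2656 + 1.5294 + 0.18 = 63.005 ft²·°F·h/BTU
Q = A·ΔT/R = 1631 × (63.8 − (-15.3)) / 63.005 = 2047.6 BTU/h

2048 BTU/h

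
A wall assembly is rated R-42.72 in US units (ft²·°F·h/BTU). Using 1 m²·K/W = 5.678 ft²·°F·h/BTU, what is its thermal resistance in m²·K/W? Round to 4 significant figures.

7.524 m²·K/W

R_SI = 42.72/5.678 = 7.5238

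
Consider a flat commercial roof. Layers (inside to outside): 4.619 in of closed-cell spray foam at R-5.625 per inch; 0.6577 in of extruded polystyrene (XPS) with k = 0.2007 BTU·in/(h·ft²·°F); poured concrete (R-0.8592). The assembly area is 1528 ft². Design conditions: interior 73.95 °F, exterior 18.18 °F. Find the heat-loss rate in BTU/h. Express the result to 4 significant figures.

2829 BTU/h

4.619 × 5.625 = 25.982
0.6577/0.2007 = 3.277
R_total = 25.982 + 3.277 + 0.8592 = 30.118 ft²·°F·h/BTU
Q = A·ΔT/R = 1528 × (73.95 − 18.18) / 30.118 = 2829.4 BTU/h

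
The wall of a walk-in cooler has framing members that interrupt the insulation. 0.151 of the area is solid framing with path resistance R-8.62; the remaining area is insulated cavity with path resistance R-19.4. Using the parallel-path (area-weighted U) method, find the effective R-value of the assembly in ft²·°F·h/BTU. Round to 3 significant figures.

U_eff = 0.849/19.4 + 0.151/8.62 = 0.04376 + 0.01752 = 0.06128
R_eff = 1/U_eff = 16.32 ft²·°F·h/BTU

16.3 ft²·°F·h/BTU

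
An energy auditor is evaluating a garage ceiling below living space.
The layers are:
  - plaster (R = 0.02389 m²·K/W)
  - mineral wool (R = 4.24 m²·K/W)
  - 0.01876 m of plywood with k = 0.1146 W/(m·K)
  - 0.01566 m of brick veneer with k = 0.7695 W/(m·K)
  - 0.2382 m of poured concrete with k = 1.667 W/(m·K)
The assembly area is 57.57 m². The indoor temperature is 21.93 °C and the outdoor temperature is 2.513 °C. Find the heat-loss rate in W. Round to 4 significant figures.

243.5 W

0.01876/0.1146 = 0.1637
0.01566/0.7695 = 0.020351
0.2382/1.667 = 0.14289
R_total = 0.02389 + 4.24 + 0.1637 + 0.020351 + 0.14289 = 4.5908 m²·K/W
Q = A·ΔT/R = 57.57 × (21.93 − 2.513) / 4.5908 = 243.49 W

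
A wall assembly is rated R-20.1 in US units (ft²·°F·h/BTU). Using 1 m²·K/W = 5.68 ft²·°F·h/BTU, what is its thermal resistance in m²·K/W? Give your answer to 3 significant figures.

3.54 m²·K/W

R_SI = 20.1/5.68 = 3.539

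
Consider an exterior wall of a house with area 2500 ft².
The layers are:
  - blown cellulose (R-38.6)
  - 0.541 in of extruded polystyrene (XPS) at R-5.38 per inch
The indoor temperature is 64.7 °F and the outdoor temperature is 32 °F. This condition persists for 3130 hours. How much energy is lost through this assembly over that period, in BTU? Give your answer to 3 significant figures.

0.541 × 5.38 = 2.911
R_total = 38.6 + 2.911 = 41.51 ft²·°F·h/BTU
Q = 2500 × (64.7 − 32) / 41.51 = 1969 BTU/h
E = 1969 × 3130 = 6164000 BTU

6160000 BTU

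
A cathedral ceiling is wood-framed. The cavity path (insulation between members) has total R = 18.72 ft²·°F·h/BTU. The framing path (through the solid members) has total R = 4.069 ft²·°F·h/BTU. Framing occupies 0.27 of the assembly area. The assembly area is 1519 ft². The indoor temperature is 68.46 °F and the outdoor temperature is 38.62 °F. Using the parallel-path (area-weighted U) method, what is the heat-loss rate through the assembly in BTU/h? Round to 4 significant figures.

U_eff = 0.73/18.72 + 0.27/4.069 = 0.038996 + 0.066355 = 0.10535
R_eff = 1/U_eff = 9.4921 ft²·°F·h/BTU
Q = 1519 × (68.46 − 38.62) / 9.4921 = 4775.2 BTU/h

4775 BTU/h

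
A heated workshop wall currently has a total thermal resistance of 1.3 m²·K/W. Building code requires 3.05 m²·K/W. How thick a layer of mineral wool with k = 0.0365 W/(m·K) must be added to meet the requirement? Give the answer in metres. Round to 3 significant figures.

0.0639 m

ΔR = 3.05 − 1.3 = 1.75 m²·K/W
L = ΔR × k = 1.75 × 0.0365 = 0.06387 m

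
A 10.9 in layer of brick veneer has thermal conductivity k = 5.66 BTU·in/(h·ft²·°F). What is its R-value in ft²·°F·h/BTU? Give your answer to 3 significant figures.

1.93 ft²·°F·h/BTU

R = L/k = 10.9/5.66 = 1.926 ft²·°F·h/BTU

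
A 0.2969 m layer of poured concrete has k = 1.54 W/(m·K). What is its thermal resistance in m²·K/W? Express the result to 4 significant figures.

R = L/k = 0.2969/1.54 = 0.19279 m²·K/W

0.1928 m²·K/W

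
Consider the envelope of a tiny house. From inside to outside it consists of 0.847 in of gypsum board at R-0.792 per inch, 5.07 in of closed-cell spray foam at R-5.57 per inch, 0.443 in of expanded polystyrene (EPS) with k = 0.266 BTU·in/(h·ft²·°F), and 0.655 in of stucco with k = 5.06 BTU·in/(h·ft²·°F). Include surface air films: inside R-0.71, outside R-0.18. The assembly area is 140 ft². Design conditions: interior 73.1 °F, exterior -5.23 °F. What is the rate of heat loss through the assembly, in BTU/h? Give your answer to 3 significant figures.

0.847 × 0.792 = 0.6708
5.07 × 5.57 = 28.24
0.443/0.266 = 1.665
0.655/5.06 = 0.1294
R_total = 0.71 + 0.6708 + 28.24 + 1.665 + 0.1294 + 0.18 = 31.6 ft²·°F·h/BTU
Q = A·ΔT/R = 140 × (73.1 − (-5.23)) / 31.6 = 347.1 BTU/h

347 BTU/h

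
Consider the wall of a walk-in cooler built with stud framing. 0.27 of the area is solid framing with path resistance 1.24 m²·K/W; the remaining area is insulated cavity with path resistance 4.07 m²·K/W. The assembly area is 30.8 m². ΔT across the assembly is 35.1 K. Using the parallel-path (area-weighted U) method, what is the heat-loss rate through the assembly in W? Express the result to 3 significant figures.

429 W

U_eff = 0.73/4.07 + 0.27/1.24 = 0.1794 + 0.2177 = 0.3971
R_eff = 1/U_eff = 2.518 m²·K/W
Q = 30.8 × 35.1 / 2.518 = 429.3 W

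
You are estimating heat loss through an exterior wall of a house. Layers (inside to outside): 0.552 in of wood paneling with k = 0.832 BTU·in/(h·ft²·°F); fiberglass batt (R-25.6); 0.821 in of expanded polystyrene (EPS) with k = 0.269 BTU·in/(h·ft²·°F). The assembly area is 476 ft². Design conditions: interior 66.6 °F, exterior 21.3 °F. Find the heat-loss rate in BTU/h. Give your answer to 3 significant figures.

0.552/0.832 = 0.6635
0.821/0.269 = 3.052
R_total = 0.6635 + 25.6 + 3.052 = 29.32 ft²·°F·h/BTU
Q = A·ΔT/R = 476 × (66.6 − 21.3) / 29.32 = 735.5 BTU/h

736 BTU/h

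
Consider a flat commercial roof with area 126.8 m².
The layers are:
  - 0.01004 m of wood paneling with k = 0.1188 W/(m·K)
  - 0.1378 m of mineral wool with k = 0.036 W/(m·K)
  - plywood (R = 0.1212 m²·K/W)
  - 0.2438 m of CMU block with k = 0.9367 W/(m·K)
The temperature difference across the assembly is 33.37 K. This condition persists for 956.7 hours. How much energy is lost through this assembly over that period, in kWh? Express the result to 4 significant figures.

0.01004/0.1188 = 0.084512
0.1378/0.036 = 3.8278
0.2438/0.9367 = 0.26028
R_total = 0.084512 + 3.8278 + 0.1212 + 0.26028 = 4.2938 m²·K/W
Q = 126.8 × 33.37 / 4.2938 = 985.46 W
E = 985.46 W × 956.7 h / 1000 = 942.79 kWh

942.8 kWh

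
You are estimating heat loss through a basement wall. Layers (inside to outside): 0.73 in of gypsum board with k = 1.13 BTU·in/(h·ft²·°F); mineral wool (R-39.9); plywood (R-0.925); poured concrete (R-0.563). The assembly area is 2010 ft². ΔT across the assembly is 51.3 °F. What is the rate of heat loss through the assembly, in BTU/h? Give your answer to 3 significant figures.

2450 BTU/h

0.73/1.13 = 0.646
R_total = 0.646 + 39.9 + 0.925 + 0.563 = 42.03 ft²·°F·h/BTU
Q = A·ΔT/R = 2010 × 51.3 / 42.03 = 2453 BTU/h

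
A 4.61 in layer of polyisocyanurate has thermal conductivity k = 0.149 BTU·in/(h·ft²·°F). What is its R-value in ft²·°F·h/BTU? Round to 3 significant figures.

30.9 ft²·°F·h/BTU

R = L/k = 4.61/0.149 = 30.94 ft²·°F·h/BTU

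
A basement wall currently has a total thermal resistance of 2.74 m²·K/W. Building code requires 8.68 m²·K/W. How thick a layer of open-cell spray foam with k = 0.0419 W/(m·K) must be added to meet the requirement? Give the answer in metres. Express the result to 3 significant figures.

0.249 m

ΔR = 8.68 − 2.74 = 5.94 m²·K/W
L = ΔR × k = 5.94 × 0.0419 = 0.2489 m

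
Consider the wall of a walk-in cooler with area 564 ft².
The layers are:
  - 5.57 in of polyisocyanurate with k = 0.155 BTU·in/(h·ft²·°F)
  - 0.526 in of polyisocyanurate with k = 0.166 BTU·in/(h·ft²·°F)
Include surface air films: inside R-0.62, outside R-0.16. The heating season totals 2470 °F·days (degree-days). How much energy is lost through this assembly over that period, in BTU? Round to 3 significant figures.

838000 BTU

5.57/0.155 = 35.94
0.526/0.166 = 3.169
R_total = 0.62 + 35.94 + 3.169 + 0.16 = 39.88 ft²·°F·h/BTU
E = A × HDD × 24 / R = 564 × 2470 × 24 / 39.88 = 838300 BTU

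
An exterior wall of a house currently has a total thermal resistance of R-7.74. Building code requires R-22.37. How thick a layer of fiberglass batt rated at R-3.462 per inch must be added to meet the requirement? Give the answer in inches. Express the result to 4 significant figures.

ΔR = 22.37 − 7.74 = 14.63 ft²·°F·h/BTU
L = ΔR / (R/in) = 14.63/3.462 = 4.2259 in

4.226 in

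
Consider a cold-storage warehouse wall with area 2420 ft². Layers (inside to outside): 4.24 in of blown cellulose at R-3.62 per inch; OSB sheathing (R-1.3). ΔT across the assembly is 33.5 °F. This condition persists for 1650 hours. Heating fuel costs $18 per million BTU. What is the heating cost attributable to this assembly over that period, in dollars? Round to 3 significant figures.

145 dollars

4.24 × 3.62 = 15.35
R_total = 15.35 + 1.3 = 16.65 ft²·°F·h/BTU
Q = 2420 × 33.5 / 16.65 = 4869 BTU/h
E = 4869 × 1650 = 8035000 BTU
Cost = 8035000/10⁶ × 18 = $144.6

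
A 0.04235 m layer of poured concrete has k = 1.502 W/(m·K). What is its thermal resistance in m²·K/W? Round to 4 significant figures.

0.02820 m²·K/W

R = L/k = 0.04235/1.502 = 0.028196 m²·K/W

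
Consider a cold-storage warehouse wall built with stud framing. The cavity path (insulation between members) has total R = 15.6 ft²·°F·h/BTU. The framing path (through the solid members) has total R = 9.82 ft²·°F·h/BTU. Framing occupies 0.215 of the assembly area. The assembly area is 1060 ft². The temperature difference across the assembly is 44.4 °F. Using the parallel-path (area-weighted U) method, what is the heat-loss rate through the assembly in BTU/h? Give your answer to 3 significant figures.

U_eff = 0.785/15.6 + 0.215/9.82 = 0.05032 + 0.02189 = 0.07221
R_eff = 1/U_eff = 13.85 ft²·°F·h/BTU
Q = 1060 × 44.4 / 13.85 = 3399 BTU/h

3400 BTU/h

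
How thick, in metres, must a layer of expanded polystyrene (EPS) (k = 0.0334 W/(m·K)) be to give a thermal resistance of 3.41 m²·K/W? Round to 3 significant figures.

0.114 m

L = R·k = 3.41 × 0.0334 = 0.1139 m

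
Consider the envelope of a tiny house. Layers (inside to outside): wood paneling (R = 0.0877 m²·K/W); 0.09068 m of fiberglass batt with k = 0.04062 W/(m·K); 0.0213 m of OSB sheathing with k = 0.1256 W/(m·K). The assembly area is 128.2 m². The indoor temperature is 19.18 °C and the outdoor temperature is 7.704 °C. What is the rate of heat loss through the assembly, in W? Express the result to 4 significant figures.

0.09068/0.04062 = 2.2324
0.0213/0.1256 = 0.16959
R_total = 0.0877 + 2.2324 + 0.16959 = 2.4897 m²·K/W
Q = A·ΔT/R = 128.2 × (19.18 − 7.704) / 2.4897 = 590.93 W

590.9 W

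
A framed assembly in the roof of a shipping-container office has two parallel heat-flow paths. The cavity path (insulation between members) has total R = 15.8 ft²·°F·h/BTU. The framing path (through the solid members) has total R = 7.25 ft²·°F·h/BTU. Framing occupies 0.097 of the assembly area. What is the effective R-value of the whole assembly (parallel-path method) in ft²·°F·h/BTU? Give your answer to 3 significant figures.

U_eff = 0.903/15.8 + 0.097/7.25 = 0.05715 + 0.01338 = 0.07053
R_eff = 1/U_eff = 14.18 ft²·°F·h/BTU

14.2 ft²·°F·h/BTU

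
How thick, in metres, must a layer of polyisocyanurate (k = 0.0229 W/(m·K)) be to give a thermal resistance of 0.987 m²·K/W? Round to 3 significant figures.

L = R·k = 0.987 × 0.0229 = 0.0226 m

0.0226 m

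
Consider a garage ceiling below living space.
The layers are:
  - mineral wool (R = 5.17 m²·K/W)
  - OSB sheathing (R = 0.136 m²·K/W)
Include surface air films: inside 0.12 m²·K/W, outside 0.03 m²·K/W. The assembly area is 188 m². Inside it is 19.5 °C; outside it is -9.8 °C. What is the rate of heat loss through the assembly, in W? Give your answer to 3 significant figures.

1010 W

R_total = 0.12 + 5.17 + 0.136 + 0.03 = 5.456 m²·K/W
Q = A·ΔT/R = 188 × (19.5 − (-9.8)) / 5.456 = 1010 W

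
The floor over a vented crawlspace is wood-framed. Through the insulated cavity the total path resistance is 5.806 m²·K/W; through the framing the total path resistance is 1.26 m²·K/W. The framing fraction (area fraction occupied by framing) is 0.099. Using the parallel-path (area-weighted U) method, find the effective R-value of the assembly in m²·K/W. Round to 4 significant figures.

U_eff = 0.901/5.806 + 0.099/1.26 = 0.15518 + 0.078571 = 0.23376
R_eff = 1/U_eff = 4.278 m²·K/W

4.278 m²·K/W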